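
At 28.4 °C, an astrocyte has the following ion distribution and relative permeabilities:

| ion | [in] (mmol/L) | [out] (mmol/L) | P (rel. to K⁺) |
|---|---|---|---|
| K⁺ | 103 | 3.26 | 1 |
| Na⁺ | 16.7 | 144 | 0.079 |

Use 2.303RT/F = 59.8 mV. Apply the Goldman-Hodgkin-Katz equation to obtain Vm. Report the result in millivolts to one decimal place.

-51.0 mV

Vm = 59.8 · log₁₀[(Σ P·[cation]ₒ + Σ P·[anion]ᵢ) / (Σ P·[cation]ᵢ + Σ P·[anion]ₒ)]
Numerator = 1×3.26 + 0.079×144 = 14.64
Denominator = 1×103 + 0.079×16.7 = 104.3
Vm = 59.8 · log₁₀(0.1403) = 59.8 × (-0.8529) = -51.01 mV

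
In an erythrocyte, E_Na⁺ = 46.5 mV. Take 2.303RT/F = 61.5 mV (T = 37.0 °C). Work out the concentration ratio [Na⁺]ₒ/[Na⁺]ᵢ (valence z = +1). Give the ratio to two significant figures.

log₁₀([out]/[in]) = E·z/(61.5) = 46.5 × 1 / 61.5 = 0.7561
[out]/[in] = 10^(0.7561) = 5.703

5.7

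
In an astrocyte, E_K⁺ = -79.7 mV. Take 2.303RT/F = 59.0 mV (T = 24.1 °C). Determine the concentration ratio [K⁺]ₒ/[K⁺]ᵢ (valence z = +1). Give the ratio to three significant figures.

0.0446

log₁₀([out]/[in]) = E·z/(59.0) = -79.7 × 1 / 59.0 = -1.3508
[out]/[in] = 10^(-1.3508) = 0.04458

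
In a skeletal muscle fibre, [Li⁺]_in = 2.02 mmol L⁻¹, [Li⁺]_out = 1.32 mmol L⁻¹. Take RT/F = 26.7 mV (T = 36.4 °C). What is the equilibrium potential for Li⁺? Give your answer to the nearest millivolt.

E = (26.7/z) · ln([Li⁺]_out/[Li⁺]_in) with z = +1.
= (26.7/1) · ln(1.32/2.02) = 26.70 · ln(0.6535)
= 26.70 · (-0.4255) = -11.36 mV

-11 mV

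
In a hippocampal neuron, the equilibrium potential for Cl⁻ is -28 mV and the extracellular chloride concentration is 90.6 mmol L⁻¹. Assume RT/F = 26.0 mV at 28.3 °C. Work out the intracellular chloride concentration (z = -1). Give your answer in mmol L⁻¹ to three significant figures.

30.9 mmol L⁻¹

Nernst: E = (26.0/-1) · ln([out]/[in]), so ln([out]/[in]) = -28.0 × -1 / 26.0 = 1.0769.
[out]/[in] = e^(1.0769) = 2.936.
[in] = 90.6 / 2.936 = 30.86 mmol L⁻¹.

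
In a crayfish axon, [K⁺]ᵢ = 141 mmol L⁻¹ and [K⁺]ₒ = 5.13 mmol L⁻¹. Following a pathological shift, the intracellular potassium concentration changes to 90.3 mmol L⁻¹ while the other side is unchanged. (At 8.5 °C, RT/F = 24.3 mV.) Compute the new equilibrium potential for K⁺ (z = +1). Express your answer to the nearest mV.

After the shift: [K⁺]_out = 5.13, [K⁺]_in = 90.3 mmol L⁻¹.
E_new = (24.3/1)·ln(5.13/90.3) = 24.30 · (-2.8680) = -69.69 mV

-70 mV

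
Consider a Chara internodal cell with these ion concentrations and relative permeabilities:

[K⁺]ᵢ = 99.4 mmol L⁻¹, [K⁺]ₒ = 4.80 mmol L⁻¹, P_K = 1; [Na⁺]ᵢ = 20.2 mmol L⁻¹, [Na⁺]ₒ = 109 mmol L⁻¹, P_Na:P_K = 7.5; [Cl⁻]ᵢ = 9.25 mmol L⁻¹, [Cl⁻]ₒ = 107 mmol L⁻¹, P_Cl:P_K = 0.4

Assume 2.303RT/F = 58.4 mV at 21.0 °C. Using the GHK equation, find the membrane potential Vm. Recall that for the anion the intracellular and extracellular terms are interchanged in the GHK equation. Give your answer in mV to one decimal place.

26.2 mV

Vm = 58.4 · log₁₀[(Σ P·[cation]ₒ + Σ P·[anion]ᵢ) / (Σ P·[cation]ᵢ + Σ P·[anion]ₒ)]
Numerator = 1×4.80 + 7.5×109 + 0.4×9.25 = 826
Denominator = 1×99.4 + 7.5×20.2 + 0.4×107 = 293.7
Vm = 58.4 · log₁₀(2.8124) = 58.4 × (0.4491) = 26.23 mV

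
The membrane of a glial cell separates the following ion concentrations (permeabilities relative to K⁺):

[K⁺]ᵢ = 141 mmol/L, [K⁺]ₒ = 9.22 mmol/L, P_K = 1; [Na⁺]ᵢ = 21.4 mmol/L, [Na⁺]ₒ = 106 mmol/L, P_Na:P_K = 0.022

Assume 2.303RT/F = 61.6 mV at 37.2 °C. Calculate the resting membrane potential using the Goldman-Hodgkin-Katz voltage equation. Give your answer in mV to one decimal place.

Vm = 61.6 · log₁₀[(Σ P·[cation]ₒ + Σ P·[anion]ᵢ) / (Σ P·[cation]ᵢ + Σ P·[anion]ₒ)]
Numerator = 1×9.22 + 0.022×106 = 11.55
Denominator = 1×141 + 0.022×21.4 = 141.5
Vm = 61.6 · log₁₀(0.081656) = 61.6 × (-1.0880) = -67.02 mV

-67.0 mV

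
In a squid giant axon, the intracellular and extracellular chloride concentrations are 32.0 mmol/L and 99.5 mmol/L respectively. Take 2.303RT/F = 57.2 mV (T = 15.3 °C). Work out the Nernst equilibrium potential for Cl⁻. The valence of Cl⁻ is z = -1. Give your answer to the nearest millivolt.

-28 mV

E = (57.2/z) · log₁₀([Cl⁻]_out/[Cl⁻]_in) with z = -1.
For an anion, dividing by z = -1 reverses the sign.
= (57.2/-1) · log₁₀(99.5/32.0) = -57.20 · log₁₀(3.109)
= -57.20 · (0.4927) = -28.18 mV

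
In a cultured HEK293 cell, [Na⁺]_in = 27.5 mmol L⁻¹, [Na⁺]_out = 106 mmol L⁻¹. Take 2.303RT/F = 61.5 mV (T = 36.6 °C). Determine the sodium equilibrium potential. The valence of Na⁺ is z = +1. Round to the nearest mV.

36 mV

E = (61.5/z) · log₁₀([Na⁺]_out/[Na⁺]_in) with z = +1.
= (61.5/1) · log₁₀(106/27.5) = 61.50 · log₁₀(3.855)
= 61.50 · (0.5860) = 36.04 mV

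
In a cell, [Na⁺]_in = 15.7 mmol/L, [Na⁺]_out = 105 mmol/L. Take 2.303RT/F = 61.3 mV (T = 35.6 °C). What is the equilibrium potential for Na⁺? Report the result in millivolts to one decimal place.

50.6 mV

E = (61.3/z) · log₁₀([Na⁺]_out/[Na⁺]_in) with z = +1.
= (61.3/1) · log₁₀(105/15.7) = 61.30 · log₁₀(6.688)
= 61.30 · (0.8253) = 50.59 mV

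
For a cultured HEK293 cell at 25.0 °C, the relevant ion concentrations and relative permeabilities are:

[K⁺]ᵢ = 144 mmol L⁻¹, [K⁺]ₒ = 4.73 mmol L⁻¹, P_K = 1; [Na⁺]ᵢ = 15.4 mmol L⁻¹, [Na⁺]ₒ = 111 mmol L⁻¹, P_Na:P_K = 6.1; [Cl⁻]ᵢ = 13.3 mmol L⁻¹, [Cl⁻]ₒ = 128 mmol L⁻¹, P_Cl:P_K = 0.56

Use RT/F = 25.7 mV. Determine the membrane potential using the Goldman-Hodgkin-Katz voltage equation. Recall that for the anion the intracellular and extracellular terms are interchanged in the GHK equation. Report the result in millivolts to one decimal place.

20.6 mV

Vm = 25.7 · ln[(Σ P·[cation]ₒ + Σ P·[anion]ᵢ) / (Σ P·[cation]ᵢ + Σ P·[anion]ₒ)]
Numerator = 1×4.73 + 6.1×111 + 0.56×13.3 = 689.3
Denominator = 1×144 + 6.1×15.4 + 0.56×128 = 309.6
Vm = 25.7 · ln(2.2262) = 25.7 × (0.8003) = 20.57 mV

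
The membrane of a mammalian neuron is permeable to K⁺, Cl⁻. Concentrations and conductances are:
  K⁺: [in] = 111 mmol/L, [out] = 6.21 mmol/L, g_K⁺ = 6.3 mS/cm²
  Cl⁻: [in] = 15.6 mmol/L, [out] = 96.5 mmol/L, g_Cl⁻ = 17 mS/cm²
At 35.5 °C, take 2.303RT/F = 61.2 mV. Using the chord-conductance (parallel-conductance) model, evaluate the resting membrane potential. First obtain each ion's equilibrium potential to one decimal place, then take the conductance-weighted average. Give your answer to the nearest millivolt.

E_K⁺ = (61.2/1)·log₁₀(6.21/111) = -76.6 mV
E_Cl⁻ = (61.2/-1)·log₁₀(96.5/15.6) = -48.4 mV
Vm = (Σ gᵢEᵢ)/(Σ gᵢ) = (6.3·-76.6 + 17·-48.4) / (6.3 + 17)
= -1305.38 / 23.3 = -56.02 mV

-56 mV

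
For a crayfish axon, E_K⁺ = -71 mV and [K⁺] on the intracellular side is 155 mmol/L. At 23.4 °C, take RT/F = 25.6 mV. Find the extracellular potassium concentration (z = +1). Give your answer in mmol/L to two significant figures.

Nernst: E = (25.6/1) · ln([out]/[in]), so ln([out]/[in]) = -71.0 × 1 / 25.6 = -2.7734.
[out]/[in] = e^(-2.7734) = 0.06245.
[out] = 0.06245 × 155 = 9.679 mmol/L.

9.7 mmol/L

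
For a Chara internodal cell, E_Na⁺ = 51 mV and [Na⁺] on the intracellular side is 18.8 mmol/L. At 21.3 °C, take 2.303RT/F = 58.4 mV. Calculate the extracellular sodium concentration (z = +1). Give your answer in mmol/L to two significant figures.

140 mmol/L

Nernst: E = (58.4/1) · log₁₀([out]/[in]), so log₁₀([out]/[in]) = 51.0 × 1 / 58.4 = 0.8733.
[out]/[in] = 10^(0.8733) = 7.469.
[out] = 7.469 × 18.8 = 140.4 mmol/L.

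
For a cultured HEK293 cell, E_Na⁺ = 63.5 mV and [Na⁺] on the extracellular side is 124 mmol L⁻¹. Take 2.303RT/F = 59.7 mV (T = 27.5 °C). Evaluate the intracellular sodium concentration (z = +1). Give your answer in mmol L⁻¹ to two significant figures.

Nernst: E = (59.7/1) · log₁₀([out]/[in]), so log₁₀([out]/[in]) = 63.5 × 1 / 59.7 = 1.0637.
[out]/[in] = 10^(1.0637) = 11.58.
[in] = 124 / 11.58 = 10.71 mmol L⁻¹.

11 mmol L⁻¹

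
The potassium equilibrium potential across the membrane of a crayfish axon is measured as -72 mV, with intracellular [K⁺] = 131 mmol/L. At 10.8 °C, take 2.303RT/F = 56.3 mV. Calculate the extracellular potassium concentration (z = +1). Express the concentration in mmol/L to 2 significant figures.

Nernst: E = (56.3/1) · log₁₀([out]/[in]), so log₁₀([out]/[in]) = -72.0 × 1 / 56.3 = -1.2789.
[out]/[in] = 10^(-1.2789) = 0.05262.
[out] = 0.05262 × 131 = 6.893 mmol/L.

6.9 mmol/L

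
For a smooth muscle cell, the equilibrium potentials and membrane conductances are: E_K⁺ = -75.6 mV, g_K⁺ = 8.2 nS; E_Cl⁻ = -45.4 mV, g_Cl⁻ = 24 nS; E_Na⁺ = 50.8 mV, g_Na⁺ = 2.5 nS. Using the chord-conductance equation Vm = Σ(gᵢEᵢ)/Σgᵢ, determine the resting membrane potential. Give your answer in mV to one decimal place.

Σ gᵢEᵢ = 8.2·(-75.6) + 24·(-45.4) + 2.5·(50.8) = -1582.52
Σ gᵢ = 8.2 + 24 + 2.5 = 34.7
Vm = -1582.52 / 34.7 = -45.61 mV

-45.6 mV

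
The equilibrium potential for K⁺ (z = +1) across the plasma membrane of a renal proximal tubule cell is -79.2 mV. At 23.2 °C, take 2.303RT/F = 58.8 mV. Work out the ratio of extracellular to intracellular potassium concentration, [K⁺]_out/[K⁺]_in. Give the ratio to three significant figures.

log₁₀([out]/[in]) = E·z/(58.8) = -79.2 × 1 / 58.8 = -1.3469
[out]/[in] = 10^(-1.3469) = 0.04498

0.0450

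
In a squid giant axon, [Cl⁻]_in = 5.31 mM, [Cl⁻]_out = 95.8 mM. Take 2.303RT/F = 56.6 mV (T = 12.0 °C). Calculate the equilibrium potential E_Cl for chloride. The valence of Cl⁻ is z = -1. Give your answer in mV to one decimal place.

-71.1 mV

E = (56.6/z) · log₁₀([Cl⁻]_out/[Cl⁻]_in) with z = -1.
For an anion, dividing by z = -1 reverses the sign.
= (56.6/-1) · log₁₀(95.8/5.31) = -56.60 · log₁₀(18.04)
= -56.60 · (1.2563) = -71.10 mV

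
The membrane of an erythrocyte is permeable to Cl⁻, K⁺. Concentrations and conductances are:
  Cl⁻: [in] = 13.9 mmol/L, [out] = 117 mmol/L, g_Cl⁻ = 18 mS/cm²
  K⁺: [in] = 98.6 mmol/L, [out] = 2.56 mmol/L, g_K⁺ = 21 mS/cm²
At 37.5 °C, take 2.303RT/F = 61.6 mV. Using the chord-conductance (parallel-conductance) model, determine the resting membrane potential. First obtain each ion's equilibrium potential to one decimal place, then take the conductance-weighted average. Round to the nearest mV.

-79 mV

E_Cl⁻ = (61.6/-1)·log₁₀(117/13.9) = -57.0 mV
E_K⁺ = (61.6/1)·log₁₀(2.56/98.6) = -97.7 mV
Vm = (Σ gᵢEᵢ)/(Σ gᵢ) = (18·-57.0 + 21·-97.7) / (18 + 21)
= -3077.70 / 39 = -78.92 mV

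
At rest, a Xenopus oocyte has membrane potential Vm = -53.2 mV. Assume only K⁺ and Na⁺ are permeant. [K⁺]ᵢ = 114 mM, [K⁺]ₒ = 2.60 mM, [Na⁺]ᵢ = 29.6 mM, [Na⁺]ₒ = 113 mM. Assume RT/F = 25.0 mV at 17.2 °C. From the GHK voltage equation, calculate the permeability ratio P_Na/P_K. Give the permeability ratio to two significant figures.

Let α = P_Na/P_K. GHK: Vm = 25.0·ln[(Kₒ + α·Naₒ)/(Kᵢ + α·Naᵢ)].
e^(Vm/25.0) = e^(-53.2/25.0) = 0.11908
So 0.11908·(Kᵢ + α·Naᵢ) = Kₒ + α·Naₒ → α = (0.11908·114.0 − 2.6) / (113.0 − 0.11908·29.6)
α = (13.57 − 2.6) / (113.0 − 3.525) = 10.97/109.5 = 0.1002

0.10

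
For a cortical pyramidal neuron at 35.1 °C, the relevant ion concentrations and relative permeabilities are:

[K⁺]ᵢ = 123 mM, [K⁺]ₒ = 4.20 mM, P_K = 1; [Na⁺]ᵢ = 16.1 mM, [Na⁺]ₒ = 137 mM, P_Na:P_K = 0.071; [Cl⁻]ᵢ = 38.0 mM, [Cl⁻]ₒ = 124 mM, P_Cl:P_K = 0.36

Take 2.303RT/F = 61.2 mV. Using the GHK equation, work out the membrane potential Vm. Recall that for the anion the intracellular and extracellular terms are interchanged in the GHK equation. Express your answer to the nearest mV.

-48 mV

Vm = 61.2 · log₁₀[(Σ P·[cation]ₒ + Σ P·[anion]ᵢ) / (Σ P·[cation]ᵢ + Σ P·[anion]ₒ)]
Numerator = 1×4.20 + 0.071×137 + 0.36×38.0 = 27.61
Denominator = 1×123 + 0.071×16.1 + 0.36×124 = 168.8
Vm = 61.2 · log₁₀(0.16356) = 61.2 × (-0.7863) = -48.12 mV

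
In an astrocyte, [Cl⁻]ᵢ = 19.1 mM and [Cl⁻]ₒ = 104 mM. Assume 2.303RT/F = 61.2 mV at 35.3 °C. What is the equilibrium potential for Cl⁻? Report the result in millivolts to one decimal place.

E = (61.2/z) · log₁₀([Cl⁻]_out/[Cl⁻]_in) with z = -1.
For an anion, dividing by z = -1 reverses the sign.
= (61.2/-1) · log₁₀(104/19.1) = -61.20 · log₁₀(5.445)
= -61.20 · (0.7360) = -45.04 mV

-45.0 mV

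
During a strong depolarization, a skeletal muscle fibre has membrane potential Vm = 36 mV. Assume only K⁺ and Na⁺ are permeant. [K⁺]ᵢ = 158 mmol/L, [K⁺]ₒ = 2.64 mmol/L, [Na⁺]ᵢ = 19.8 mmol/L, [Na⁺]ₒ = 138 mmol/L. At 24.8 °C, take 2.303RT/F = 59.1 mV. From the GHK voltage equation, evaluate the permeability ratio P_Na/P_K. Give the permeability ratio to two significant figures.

11

Let α = P_Na/P_K. GHK: Vm = 59.1·log₁₀[(Kₒ + α·Naₒ)/(Kᵢ + α·Naᵢ)].
10^(Vm/59.1) = 10^(36.0/59.1) = 4.0657
So 4.0657·(Kᵢ + α·Naᵢ) = Kₒ + α·Naₒ → α = (4.0657·158.0 − 2.64) / (138.0 − 4.0657·19.8)
α = (642.4 − 2.64) / (138.0 − 80.5) = 639.7/57.5 = 11.13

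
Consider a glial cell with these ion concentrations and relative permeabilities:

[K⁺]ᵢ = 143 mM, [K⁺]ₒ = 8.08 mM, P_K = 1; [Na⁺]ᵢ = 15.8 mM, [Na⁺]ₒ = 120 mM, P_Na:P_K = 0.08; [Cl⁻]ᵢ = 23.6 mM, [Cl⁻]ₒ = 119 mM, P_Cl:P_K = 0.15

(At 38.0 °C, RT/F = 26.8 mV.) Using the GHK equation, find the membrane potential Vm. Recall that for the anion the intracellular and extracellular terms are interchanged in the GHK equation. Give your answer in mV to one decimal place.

-54.5 mV

Vm = 26.8 · ln[(Σ P·[cation]ₒ + Σ P·[anion]ᵢ) / (Σ P·[cation]ᵢ + Σ P·[anion]ₒ)]
Numerator = 1×8.08 + 0.08×120 + 0.15×23.6 = 21.22
Denominator = 1×143 + 0.08×15.8 + 0.15×119 = 162.1
Vm = 26.8 · ln(0.1309) = 26.8 × (-2.0334) = -54.49 mV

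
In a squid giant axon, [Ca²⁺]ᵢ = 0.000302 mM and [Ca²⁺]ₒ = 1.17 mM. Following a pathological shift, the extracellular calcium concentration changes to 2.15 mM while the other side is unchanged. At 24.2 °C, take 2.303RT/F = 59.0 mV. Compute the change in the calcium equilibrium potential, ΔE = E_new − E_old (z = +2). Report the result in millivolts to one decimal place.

E_old = (59.0/2)·log₁₀(1.17/0.000302) = 105.85 mV
E_new = (59.0/2)·log₁₀(2.15/0.000302) = 113.65 mV
ΔE = 113.65 − (105.85) = 7.80 mV

7.8 mV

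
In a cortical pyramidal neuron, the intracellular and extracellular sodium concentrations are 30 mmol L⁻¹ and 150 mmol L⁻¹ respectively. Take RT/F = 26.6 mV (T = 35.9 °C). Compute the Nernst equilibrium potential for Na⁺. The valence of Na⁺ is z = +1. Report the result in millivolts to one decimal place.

E = (26.6/z) · ln([Na⁺]_out/[Na⁺]_in) with z = +1.
= (26.6/1) · ln(150/30) = 26.60 · ln(5)
= 26.60 · (1.6094) = 42.81 mV

42.8 mV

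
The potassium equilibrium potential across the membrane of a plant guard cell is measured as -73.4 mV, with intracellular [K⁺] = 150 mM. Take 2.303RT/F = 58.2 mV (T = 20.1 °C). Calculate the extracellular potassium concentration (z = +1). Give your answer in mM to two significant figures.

Nernst: E = (58.2/1) · log₁₀([out]/[in]), so log₁₀([out]/[in]) = -73.4 × 1 / 58.2 = -1.2612.
[out]/[in] = 10^(-1.2612) = 0.05481.
[out] = 0.05481 × 150 = 8.221 mM.

8.2 mM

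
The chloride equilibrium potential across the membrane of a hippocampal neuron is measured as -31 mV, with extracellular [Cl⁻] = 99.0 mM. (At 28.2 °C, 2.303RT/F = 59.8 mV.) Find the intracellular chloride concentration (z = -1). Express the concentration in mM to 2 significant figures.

30 mM

Nernst: E = (59.8/-1) · log₁₀([out]/[in]), so log₁₀([out]/[in]) = -31.0 × -1 / 59.8 = 0.5184.
[out]/[in] = 10^(0.5184) = 3.299.
[in] = 99.0 / 3.299 = 30.01 mM.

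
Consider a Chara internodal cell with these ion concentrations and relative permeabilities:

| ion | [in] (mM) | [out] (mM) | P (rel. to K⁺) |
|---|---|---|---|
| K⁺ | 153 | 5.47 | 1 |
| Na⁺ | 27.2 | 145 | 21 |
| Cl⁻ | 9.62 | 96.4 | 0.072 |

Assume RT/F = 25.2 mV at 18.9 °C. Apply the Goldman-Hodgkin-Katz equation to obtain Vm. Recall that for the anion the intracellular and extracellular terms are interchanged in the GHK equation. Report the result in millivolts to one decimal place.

36.0 mV

Vm = 25.2 · ln[(Σ P·[cation]ₒ + Σ P·[anion]ᵢ) / (Σ P·[cation]ᵢ + Σ P·[anion]ₒ)]
Numerator = 1×5.47 + 21×145 + 0.072×9.62 = 3051
Denominator = 1×153 + 21×27.2 + 0.072×96.4 = 731.1
Vm = 25.2 · ln(4.1732) = 25.2 × (1.4287) = 36.00 mV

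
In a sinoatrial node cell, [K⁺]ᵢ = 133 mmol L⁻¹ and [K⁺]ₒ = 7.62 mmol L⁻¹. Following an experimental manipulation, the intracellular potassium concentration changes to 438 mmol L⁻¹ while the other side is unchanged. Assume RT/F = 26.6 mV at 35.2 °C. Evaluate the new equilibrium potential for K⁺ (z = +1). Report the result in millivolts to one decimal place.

After the shift: [K⁺]_out = 7.62, [K⁺]_in = 438 mmol L⁻¹.
E_new = (26.6/1)·ln(7.62/438) = 26.60 · (-4.0514) = -107.77 mV

-107.8 mV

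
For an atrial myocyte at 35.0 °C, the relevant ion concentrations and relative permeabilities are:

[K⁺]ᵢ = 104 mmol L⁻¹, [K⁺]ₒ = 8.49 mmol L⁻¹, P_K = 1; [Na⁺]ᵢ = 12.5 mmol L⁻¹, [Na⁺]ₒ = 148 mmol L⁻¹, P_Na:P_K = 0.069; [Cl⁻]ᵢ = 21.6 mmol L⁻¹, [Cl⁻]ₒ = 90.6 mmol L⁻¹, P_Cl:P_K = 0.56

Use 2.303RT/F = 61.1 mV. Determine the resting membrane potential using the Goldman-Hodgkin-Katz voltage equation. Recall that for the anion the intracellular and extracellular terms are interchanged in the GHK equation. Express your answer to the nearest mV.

-43 mV

Vm = 61.1 · log₁₀[(Σ P·[cation]ₒ + Σ P·[anion]ᵢ) / (Σ P·[cation]ᵢ + Σ P·[anion]ₒ)]
Numerator = 1×8.49 + 0.069×148 + 0.56×21.6 = 30.8
Denominator = 1×104 + 0.069×12.5 + 0.56×90.6 = 155.6
Vm = 61.1 · log₁₀(0.19793) = 61.1 × (-0.7035) = -42.98 mV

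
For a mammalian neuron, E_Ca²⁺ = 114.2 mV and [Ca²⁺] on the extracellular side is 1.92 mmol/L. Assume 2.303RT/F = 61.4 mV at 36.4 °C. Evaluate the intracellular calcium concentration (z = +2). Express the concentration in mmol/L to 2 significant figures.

0.00037 mmol/L

Nernst: E = (61.4/2) · log₁₀([out]/[in]), so log₁₀([out]/[in]) = 114.2 × 2 / 61.4 = 3.7199.
[out]/[in] = 10^(3.7199) = 5247.
[in] = 1.92 / 5247 = 0.000366 mmol/L.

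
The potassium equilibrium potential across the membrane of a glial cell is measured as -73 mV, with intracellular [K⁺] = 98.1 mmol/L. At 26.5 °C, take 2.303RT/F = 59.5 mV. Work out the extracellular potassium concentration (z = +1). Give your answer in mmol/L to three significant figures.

Nernst: E = (59.5/1) · log₁₀([out]/[in]), so log₁₀([out]/[in]) = -73.0 × 1 / 59.5 = -1.2269.
[out]/[in] = 10^(-1.2269) = 0.05931.
[out] = 0.05931 × 98.1 = 5.818 mmol/L.

5.82 mmol/L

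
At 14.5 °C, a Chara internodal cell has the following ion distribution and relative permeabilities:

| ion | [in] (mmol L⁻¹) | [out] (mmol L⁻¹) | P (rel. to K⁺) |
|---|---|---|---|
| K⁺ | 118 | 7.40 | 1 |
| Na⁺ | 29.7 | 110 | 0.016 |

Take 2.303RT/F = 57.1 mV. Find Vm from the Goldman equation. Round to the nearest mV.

-63 mV

Vm = 57.1 · log₁₀[(Σ P·[cation]ₒ + Σ P·[anion]ᵢ) / (Σ P·[cation]ᵢ + Σ P·[anion]ₒ)]
Numerator = 1×7.40 + 0.016×110 = 9.16
Denominator = 1×118 + 0.016×29.7 = 118.5
Vm = 57.1 · log₁₀(0.077316) = 57.1 × (-1.1117) = -63.48 mV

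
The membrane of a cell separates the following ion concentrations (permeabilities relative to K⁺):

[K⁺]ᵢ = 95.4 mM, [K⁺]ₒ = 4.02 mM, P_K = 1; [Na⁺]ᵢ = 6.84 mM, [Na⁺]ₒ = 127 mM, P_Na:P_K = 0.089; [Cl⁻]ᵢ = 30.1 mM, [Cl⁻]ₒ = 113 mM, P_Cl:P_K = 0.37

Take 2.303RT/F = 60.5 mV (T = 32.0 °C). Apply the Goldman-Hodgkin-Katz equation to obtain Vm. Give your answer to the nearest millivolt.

-43 mV

Vm = 60.5 · log₁₀[(Σ P·[cation]ₒ + Σ P·[anion]ᵢ) / (Σ P·[cation]ᵢ + Σ P·[anion]ₒ)]
Numerator = 1×4.02 + 0.089×127 + 0.37×30.1 = 26.46
Denominator = 1×95.4 + 0.089×6.84 + 0.37×113 = 137.8
Vm = 60.5 · log₁₀(0.19199) = 60.5 × (-0.7167) = -43.36 mV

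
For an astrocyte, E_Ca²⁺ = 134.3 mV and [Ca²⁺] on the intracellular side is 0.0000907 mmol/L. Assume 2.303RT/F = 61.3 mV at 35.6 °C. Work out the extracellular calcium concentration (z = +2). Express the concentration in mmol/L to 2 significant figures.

2.2 mmol/L

Nernst: E = (61.3/2) · log₁₀([out]/[in]), so log₁₀([out]/[in]) = 134.3 × 2 / 61.3 = 4.3817.
[out]/[in] = 10^(4.3817) = 2.408e+04.
[out] = 2.408e+04 × 0.0000907 = 2.184 mmol/L.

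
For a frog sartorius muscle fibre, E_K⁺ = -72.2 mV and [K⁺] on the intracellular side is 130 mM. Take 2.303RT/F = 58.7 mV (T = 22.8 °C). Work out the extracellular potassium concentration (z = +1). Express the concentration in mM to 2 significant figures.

Nernst: E = (58.7/1) · log₁₀([out]/[in]), so log₁₀([out]/[in]) = -72.2 × 1 / 58.7 = -1.2300.
[out]/[in] = 10^(-1.2300) = 0.05889.
[out] = 0.05889 × 130 = 7.655 mM.

7.7 mM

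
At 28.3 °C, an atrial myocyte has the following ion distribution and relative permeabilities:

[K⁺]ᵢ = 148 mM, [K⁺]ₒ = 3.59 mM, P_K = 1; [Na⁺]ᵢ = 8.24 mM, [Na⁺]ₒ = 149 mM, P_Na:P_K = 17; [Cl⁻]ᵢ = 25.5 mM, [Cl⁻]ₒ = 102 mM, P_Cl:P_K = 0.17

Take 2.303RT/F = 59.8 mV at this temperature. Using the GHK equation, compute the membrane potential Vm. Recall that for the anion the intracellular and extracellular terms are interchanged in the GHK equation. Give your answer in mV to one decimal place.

Vm = 59.8 · log₁₀[(Σ P·[cation]ₒ + Σ P·[anion]ᵢ) / (Σ P·[cation]ᵢ + Σ P·[anion]ₒ)]
Numerator = 1×3.59 + 17×149 + 0.17×25.5 = 2541
Denominator = 1×148 + 17×8.24 + 0.17×102 = 305.4
Vm = 59.8 · log₁₀(8.3194) = 59.8 × (0.9201) = 55.02 mV

55.0 mV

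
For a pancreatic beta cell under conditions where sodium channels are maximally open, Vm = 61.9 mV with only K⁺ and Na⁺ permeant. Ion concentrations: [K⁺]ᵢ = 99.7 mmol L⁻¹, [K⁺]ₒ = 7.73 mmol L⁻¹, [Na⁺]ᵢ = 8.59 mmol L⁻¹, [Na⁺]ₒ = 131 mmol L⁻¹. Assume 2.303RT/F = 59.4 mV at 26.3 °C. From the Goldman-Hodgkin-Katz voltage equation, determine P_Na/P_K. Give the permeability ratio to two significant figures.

Let α = P_Na/P_K. GHK: Vm = 59.4·log₁₀[(Kₒ + α·Naₒ)/(Kᵢ + α·Naᵢ)].
10^(Vm/59.4) = 10^(61.9/59.4) = 11.018
So 11.018·(Kᵢ + α·Naᵢ) = Kₒ + α·Naₒ → α = (11.018·99.7 − 7.73) / (131.0 − 11.018·8.59)
α = (1098 − 7.73) / (131.0 − 94.64) = 1091/36.36 = 30

30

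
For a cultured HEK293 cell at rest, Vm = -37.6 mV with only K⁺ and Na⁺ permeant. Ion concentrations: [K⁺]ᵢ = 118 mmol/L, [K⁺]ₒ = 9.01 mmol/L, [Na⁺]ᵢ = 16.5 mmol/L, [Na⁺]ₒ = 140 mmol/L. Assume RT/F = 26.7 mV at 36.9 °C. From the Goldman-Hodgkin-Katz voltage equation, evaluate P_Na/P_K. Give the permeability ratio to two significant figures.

Let α = P_Na/P_K. GHK: Vm = 26.7·ln[(Kₒ + α·Naₒ)/(Kᵢ + α·Naᵢ)].
e^(Vm/26.7) = e^(-37.6/26.7) = 0.24457
So 0.24457·(Kᵢ + α·Naᵢ) = Kₒ + α·Naₒ → α = (0.24457·118.0 − 9.01) / (140.0 − 0.24457·16.5)
α = (28.86 − 9.01) / (140.0 − 4.035) = 19.85/136 = 0.146

0.15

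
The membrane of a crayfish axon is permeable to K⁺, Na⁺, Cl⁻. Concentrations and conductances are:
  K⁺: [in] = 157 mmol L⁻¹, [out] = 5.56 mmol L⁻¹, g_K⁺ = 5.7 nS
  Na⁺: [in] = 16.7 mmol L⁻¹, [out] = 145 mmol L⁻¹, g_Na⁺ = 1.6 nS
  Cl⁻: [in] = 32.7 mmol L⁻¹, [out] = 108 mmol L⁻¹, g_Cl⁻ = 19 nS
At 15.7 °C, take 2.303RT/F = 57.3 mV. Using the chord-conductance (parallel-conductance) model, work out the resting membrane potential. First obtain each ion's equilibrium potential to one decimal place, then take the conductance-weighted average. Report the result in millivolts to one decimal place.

-36.2 mV

E_K⁺ = (57.3/1)·log₁₀(5.56/157) = -83.1 mV
E_Na⁺ = (57.3/1)·log₁₀(145/16.7) = 53.8 mV
E_Cl⁻ = (57.3/-1)·log₁₀(108/32.7) = -29.7 mV
Vm = (Σ gᵢEᵢ)/(Σ gᵢ) = (5.7·-83.1 + 1.6·53.8 + 19·-29.7) / (5.7 + 1.6 + 19)
= -951.89 / 26.3 = -36.19 mV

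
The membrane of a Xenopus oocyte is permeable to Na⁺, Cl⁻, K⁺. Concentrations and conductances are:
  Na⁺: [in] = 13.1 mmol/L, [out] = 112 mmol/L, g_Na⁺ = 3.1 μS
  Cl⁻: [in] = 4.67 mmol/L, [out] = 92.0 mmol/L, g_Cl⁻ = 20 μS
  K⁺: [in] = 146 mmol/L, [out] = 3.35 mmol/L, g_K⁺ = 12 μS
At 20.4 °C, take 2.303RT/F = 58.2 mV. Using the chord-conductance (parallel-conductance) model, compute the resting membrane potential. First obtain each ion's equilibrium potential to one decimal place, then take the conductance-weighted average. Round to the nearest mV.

E_Na⁺ = (58.2/1)·log₁₀(112/13.1) = 54.2 mV
E_Cl⁻ = (58.2/-1)·log₁₀(92.0/4.67) = -75.3 mV
E_K⁺ = (58.2/1)·log₁₀(3.35/146) = -95.4 mV
Vm = (Σ gᵢEᵢ)/(Σ gᵢ) = (3.1·54.2 + 20·-75.3 + 12·-95.4) / (3.1 + 20 + 12)
= -2482.78 / 35.1 = -70.73 mV

-71 mV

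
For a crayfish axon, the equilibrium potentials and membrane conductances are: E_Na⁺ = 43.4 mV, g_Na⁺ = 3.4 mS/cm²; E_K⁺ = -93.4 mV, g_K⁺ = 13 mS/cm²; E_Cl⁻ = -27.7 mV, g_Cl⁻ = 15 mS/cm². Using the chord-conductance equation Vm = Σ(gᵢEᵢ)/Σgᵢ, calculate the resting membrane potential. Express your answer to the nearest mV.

-47 mV

Σ gᵢEᵢ = 3.4·(43.4) + 13·(-93.4) + 15·(-27.7) = -1482.14
Σ gᵢ = 3.4 + 13 + 15 = 31.4
Vm = -1482.14 / 31.4 = -47.20 mV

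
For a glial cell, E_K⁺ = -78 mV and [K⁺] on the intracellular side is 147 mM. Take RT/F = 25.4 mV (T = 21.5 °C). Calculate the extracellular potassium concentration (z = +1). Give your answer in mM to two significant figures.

6.8 mM

Nernst: E = (25.4/1) · ln([out]/[in]), so ln([out]/[in]) = -78.0 × 1 / 25.4 = -3.0709.
[out]/[in] = e^(-3.0709) = 0.04638.
[out] = 0.04638 × 147 = 6.818 mM.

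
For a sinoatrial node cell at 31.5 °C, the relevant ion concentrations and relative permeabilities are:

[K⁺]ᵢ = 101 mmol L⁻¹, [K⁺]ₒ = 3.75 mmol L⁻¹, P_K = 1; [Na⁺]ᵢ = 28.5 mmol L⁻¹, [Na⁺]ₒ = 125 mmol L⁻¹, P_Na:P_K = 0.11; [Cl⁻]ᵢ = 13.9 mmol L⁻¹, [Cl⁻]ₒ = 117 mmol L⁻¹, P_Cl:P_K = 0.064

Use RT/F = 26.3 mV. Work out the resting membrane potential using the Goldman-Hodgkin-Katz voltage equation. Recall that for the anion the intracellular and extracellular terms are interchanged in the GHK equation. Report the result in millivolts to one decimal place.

-47.4 mV

Vm = 26.3 · ln[(Σ P·[cation]ₒ + Σ P·[anion]ᵢ) / (Σ P·[cation]ᵢ + Σ P·[anion]ₒ)]
Numerator = 1×3.75 + 0.11×125 + 0.064×13.9 = 18.39
Denominator = 1×101 + 0.11×28.5 + 0.064×117 = 111.6
Vm = 26.3 · ln(0.16475) = 26.3 × (-1.8033) = -47.43 mV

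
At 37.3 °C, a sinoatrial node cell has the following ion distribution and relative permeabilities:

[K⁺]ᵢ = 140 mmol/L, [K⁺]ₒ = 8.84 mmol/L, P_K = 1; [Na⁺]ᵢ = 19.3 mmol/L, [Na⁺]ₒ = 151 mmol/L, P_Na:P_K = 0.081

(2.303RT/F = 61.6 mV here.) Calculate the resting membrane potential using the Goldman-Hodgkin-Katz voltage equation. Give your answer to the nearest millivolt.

Vm = 61.6 · log₁₀[(Σ P·[cation]ₒ + Σ P·[anion]ᵢ) / (Σ P·[cation]ᵢ + Σ P·[anion]ₒ)]
Numerator = 1×8.84 + 0.081×151 = 21.07
Denominator = 1×140 + 0.081×19.3 = 141.6
Vm = 61.6 · log₁₀(0.14885) = 61.6 × (-0.8273) = -50.96 mV

-51 mV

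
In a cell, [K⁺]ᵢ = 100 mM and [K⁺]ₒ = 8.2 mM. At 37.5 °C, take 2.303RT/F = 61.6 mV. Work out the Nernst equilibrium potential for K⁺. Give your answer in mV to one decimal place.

E = (61.6/z) · log₁₀([K⁺]_out/[K⁺]_in) with z = +1.
= (61.6/1) · log₁₀(8.2/100) = 61.60 · log₁₀(0.082)
= 61.60 · (-1.0862) = -66.91 mV

-66.9 mV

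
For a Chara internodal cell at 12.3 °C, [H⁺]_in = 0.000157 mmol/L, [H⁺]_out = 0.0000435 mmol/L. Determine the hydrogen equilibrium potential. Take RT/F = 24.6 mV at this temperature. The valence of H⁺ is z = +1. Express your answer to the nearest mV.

E = (24.6/z) · ln([H⁺]_out/[H⁺]_in) with z = +1.
= (24.6/1) · ln(0.0000435/0.000157) = 24.60 · ln(0.2771)
= 24.60 · (-1.2835) = -31.57 mV

-32 mV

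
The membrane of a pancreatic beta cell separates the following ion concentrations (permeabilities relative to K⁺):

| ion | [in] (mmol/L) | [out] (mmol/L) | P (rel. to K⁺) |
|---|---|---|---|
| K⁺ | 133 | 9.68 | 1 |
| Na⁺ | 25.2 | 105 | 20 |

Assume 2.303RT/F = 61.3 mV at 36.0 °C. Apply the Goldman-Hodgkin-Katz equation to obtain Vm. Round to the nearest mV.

Vm = 61.3 · log₁₀[(Σ P·[cation]ₒ + Σ P·[anion]ᵢ) / (Σ P·[cation]ᵢ + Σ P·[anion]ₒ)]
Numerator = 1×9.68 + 20×105 = 2110
Denominator = 1×133 + 20×25.2 = 637
Vm = 61.3 · log₁₀(3.3119) = 61.3 × (0.5201) = 31.88 mV

32 mV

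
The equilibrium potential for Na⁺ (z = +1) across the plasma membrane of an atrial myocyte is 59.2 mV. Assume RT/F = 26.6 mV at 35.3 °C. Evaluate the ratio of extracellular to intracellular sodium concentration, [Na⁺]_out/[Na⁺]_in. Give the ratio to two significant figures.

ln([out]/[in]) = E·z/(26.6) = 59.2 × 1 / 26.6 = 2.2256
[out]/[in] = e^(2.2256) = 9.259

9.3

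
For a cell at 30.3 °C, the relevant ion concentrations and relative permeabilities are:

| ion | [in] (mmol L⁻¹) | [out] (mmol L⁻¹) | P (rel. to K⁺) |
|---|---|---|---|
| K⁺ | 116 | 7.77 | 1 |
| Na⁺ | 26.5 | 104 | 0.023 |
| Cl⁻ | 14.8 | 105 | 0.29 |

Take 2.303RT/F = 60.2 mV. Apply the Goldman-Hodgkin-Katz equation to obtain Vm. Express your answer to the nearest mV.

-61 mV

Vm = 60.2 · log₁₀[(Σ P·[cation]ₒ + Σ P·[anion]ᵢ) / (Σ P·[cation]ᵢ + Σ P·[anion]ₒ)]
Numerator = 1×7.77 + 0.023×104 + 0.29×14.8 = 14.45
Denominator = 1×116 + 0.023×26.5 + 0.29×105 = 147.1
Vm = 60.2 · log₁₀(0.098287) = 60.2 × (-1.0075) = -60.65 mV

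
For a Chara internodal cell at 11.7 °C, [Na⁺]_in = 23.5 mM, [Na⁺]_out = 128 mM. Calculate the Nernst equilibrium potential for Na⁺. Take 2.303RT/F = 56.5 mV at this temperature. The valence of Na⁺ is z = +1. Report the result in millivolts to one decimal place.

E = (56.5/z) · log₁₀([Na⁺]_out/[Na⁺]_in) with z = +1.
= (56.5/1) · log₁₀(128/23.5) = 56.50 · log₁₀(5.447)
= 56.50 · (0.7361) = 41.59 mV

41.6 mV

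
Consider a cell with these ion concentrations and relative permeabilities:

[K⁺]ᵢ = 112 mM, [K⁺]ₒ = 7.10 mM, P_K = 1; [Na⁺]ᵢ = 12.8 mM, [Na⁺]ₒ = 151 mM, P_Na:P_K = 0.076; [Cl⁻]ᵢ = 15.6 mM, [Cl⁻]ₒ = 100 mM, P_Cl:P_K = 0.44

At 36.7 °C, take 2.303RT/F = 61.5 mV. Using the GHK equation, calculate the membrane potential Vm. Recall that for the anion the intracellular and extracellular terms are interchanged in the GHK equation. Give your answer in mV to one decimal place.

-48.6 mV

Vm = 61.5 · log₁₀[(Σ P·[cation]ₒ + Σ P·[anion]ᵢ) / (Σ P·[cation]ᵢ + Σ P·[anion]ₒ)]
Numerator = 1×7.10 + 0.076×151 + 0.44×15.6 = 25.44
Denominator = 1×112 + 0.076×12.8 + 0.44×100 = 157
Vm = 61.5 · log₁₀(0.16207) = 61.5 × (-0.7903) = -48.60 mV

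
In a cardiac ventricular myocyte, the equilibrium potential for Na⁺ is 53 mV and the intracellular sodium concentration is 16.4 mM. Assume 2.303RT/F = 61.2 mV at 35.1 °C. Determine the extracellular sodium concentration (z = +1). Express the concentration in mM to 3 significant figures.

120 mM

Nernst: E = (61.2/1) · log₁₀([out]/[in]), so log₁₀([out]/[in]) = 53.0 × 1 / 61.2 = 0.8660.
[out]/[in] = 10^(0.8660) = 7.345.
[out] = 7.345 × 16.4 = 120.5 mM.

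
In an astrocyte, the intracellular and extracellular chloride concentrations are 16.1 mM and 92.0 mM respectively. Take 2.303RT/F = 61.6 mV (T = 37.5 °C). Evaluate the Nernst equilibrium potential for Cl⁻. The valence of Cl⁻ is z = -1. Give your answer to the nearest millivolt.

-47 mV

E = (61.6/z) · log₁₀([Cl⁻]_out/[Cl⁻]_in) with z = -1.
For an anion, dividing by z = -1 reverses the sign.
= (61.6/-1) · log₁₀(92.0/16.1) = -61.60 · log₁₀(5.714)
= -61.60 · (0.7570) = -46.63 mV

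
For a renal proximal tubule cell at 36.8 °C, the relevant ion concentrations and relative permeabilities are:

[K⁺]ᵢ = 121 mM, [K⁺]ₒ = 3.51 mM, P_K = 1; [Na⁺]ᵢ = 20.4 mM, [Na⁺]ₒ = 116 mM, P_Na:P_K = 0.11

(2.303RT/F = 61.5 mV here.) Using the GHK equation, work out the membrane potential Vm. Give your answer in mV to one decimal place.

Vm = 61.5 · log₁₀[(Σ P·[cation]ₒ + Σ P·[anion]ᵢ) / (Σ P·[cation]ᵢ + Σ P·[anion]ₒ)]
Numerator = 1×3.51 + 0.11×116 = 16.27
Denominator = 1×121 + 0.11×20.4 = 123.2
Vm = 61.5 · log₁₀(0.13201) = 61.5 × (-0.8794) = -54.08 mV

-54.1 mV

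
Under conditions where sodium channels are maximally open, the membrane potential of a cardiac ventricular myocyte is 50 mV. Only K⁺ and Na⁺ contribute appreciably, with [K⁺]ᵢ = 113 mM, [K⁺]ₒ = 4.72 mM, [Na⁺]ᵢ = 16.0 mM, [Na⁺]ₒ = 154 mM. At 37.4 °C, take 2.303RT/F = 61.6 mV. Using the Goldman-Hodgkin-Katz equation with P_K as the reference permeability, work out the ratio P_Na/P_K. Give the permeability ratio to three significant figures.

Let α = P_Na/P_K. GHK: Vm = 61.6·log₁₀[(Kₒ + α·Naₒ)/(Kᵢ + α·Naᵢ)].
10^(Vm/61.6) = 10^(50.0/61.6) = 6.4817
So 6.4817·(Kᵢ + α·Naᵢ) = Kₒ + α·Naₒ → α = (6.4817·113.0 − 4.72) / (154.0 − 6.4817·16.0)
α = (732.4 − 4.72) / (154.0 − 103.7) = 727.7/50.29 = 14.47

14.5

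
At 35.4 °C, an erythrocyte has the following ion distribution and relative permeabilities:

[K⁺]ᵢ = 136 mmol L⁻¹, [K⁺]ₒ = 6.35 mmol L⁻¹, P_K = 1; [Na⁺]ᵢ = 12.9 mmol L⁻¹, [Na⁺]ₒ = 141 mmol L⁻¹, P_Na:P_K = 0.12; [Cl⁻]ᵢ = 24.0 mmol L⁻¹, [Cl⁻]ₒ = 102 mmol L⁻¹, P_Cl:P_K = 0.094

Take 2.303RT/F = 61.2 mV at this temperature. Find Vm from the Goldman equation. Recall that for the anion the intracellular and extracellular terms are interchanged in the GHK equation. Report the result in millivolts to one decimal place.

-46.6 mV

Vm = 61.2 · log₁₀[(Σ P·[cation]ₒ + Σ P·[anion]ᵢ) / (Σ P·[cation]ᵢ + Σ P·[anion]ₒ)]
Numerator = 1×6.35 + 0.12×141 + 0.094×24.0 = 25.53
Denominator = 1×136 + 0.12×12.9 + 0.094×102 = 147.1
Vm = 61.2 · log₁₀(0.17349) = 61.2 × (-0.7607) = -46.56 mV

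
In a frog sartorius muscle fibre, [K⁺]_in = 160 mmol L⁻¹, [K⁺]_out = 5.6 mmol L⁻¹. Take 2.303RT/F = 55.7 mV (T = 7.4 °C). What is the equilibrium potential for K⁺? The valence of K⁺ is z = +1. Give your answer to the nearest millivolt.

-81 mV

E = (55.7/z) · log₁₀([K⁺]_out/[K⁺]_in) with z = +1.
= (55.7/1) · log₁₀(5.6/160) = 55.70 · log₁₀(0.035)
= 55.70 · (-1.4559) = -81.10 mV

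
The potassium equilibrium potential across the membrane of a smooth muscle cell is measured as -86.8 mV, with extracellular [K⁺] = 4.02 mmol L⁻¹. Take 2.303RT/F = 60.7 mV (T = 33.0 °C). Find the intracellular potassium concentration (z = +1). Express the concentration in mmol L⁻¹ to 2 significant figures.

Nernst: E = (60.7/1) · log₁₀([out]/[in]), so log₁₀([out]/[in]) = -86.8 × 1 / 60.7 = -1.4300.
[out]/[in] = 10^(-1.4300) = 0.03715.
[in] = 4.02 / 0.03715 = 108.2 mmol L⁻¹.

110 mmol L⁻¹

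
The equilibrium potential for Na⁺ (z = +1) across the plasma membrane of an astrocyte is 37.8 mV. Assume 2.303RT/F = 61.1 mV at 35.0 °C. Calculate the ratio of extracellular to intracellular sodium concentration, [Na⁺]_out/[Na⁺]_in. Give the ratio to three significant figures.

log₁₀([out]/[in]) = E·z/(61.1) = 37.8 × 1 / 61.1 = 0.6187
[out]/[in] = 10^(0.6187) = 4.156

4.16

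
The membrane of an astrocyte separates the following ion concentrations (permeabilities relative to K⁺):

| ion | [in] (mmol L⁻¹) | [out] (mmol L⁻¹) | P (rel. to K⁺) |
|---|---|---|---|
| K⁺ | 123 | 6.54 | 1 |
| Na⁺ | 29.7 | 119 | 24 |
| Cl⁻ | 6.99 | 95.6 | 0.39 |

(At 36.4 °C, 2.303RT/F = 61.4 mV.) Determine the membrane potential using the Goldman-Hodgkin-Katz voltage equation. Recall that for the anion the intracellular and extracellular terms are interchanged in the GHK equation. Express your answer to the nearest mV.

Vm = 61.4 · log₁₀[(Σ P·[cation]ₒ + Σ P·[anion]ᵢ) / (Σ P·[cation]ᵢ + Σ P·[anion]ₒ)]
Numerator = 1×6.54 + 24×119 + 0.39×6.99 = 2865
Denominator = 1×123 + 24×29.7 + 0.39×95.6 = 873.1
Vm = 61.4 · log₁₀(3.2818) = 61.4 × (0.5161) = 31.69 mV

32 mV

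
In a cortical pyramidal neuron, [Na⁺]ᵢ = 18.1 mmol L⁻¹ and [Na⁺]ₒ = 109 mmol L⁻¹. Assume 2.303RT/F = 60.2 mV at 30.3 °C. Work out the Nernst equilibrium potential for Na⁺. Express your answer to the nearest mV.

E = (60.2/z) · log₁₀([Na⁺]_out/[Na⁺]_in) with z = +1.
= (60.2/1) · log₁₀(109/18.1) = 60.20 · log₁₀(6.022)
= 60.20 · (0.7797) = 46.94 mV

47 mV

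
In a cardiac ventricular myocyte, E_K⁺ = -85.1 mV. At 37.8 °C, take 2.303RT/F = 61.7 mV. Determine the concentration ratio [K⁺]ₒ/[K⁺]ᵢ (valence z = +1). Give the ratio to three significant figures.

log₁₀([out]/[in]) = E·z/(61.7) = -85.1 × 1 / 61.7 = -1.3793
[out]/[in] = 10^(-1.3793) = 0.04176

0.0418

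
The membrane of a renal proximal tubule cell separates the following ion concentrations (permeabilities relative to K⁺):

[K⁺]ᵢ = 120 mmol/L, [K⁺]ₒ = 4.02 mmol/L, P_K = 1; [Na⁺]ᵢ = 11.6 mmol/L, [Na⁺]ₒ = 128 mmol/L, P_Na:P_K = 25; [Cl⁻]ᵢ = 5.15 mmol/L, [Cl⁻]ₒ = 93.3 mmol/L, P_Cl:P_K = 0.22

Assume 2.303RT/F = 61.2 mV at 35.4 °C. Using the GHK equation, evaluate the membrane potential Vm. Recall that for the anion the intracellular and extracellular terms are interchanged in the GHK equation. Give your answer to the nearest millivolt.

Vm = 61.2 · log₁₀[(Σ P·[cation]ₒ + Σ P·[anion]ᵢ) / (Σ P·[cation]ᵢ + Σ P·[anion]ₒ)]
Numerator = 1×4.02 + 25×128 + 0.22×5.15 = 3205
Denominator = 1×120 + 25×11.6 + 0.22×93.3 = 430.5
Vm = 61.2 · log₁₀(7.4447) = 61.2 × (0.8718) = 53.36 mV

53 mV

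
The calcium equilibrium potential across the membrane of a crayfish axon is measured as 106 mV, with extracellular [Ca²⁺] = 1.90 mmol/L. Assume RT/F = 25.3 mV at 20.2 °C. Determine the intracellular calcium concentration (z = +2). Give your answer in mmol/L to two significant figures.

Nernst: E = (25.3/2) · ln([out]/[in]), so ln([out]/[in]) = 106.0 × 2 / 25.3 = 8.3794.
[out]/[in] = e^(8.3794) = 4357.
[in] = 1.90 / 4357 = 0.0004361 mmol/L.

0.00044 mmol/L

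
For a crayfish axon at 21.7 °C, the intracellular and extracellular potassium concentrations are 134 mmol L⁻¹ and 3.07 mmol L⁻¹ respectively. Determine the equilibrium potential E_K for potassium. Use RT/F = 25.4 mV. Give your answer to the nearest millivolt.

E = (25.4/z) · ln([K⁺]_out/[K⁺]_in) with z = +1.
= (25.4/1) · ln(3.07/134) = 25.40 · ln(0.02291)
= 25.40 · (-3.7762) = -95.91 mV

-96 mV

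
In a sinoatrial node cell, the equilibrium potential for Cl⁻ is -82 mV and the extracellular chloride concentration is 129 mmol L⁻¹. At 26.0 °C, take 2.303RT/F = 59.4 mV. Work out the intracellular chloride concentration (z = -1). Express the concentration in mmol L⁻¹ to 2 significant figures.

Nernst: E = (59.4/-1) · log₁₀([out]/[in]), so log₁₀([out]/[in]) = -82.0 × -1 / 59.4 = 1.3805.
[out]/[in] = 10^(1.3805) = 24.01.
[in] = 129 / 24.01 = 5.372 mmol L⁻¹.

5.4 mmol L⁻¹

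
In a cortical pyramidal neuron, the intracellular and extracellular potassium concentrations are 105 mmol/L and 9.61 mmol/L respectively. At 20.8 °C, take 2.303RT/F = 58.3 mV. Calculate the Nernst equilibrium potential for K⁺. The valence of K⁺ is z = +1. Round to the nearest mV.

-61 mV

E = (58.3/z) · log₁₀([K⁺]_out/[K⁺]_in) with z = +1.
= (58.3/1) · log₁₀(9.61/105) = 58.30 · log₁₀(0.09152)
= 58.30 · (-1.0385) = -60.54 mV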